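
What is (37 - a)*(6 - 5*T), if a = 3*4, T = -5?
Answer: 775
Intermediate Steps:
a = 12
(37 - a)*(6 - 5*T) = (37 - 1*12)*(6 - 5*(-5)) = (37 - 12)*(6 + 25) = 25*31 = 775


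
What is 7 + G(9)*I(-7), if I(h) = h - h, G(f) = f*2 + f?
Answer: 7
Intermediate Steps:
G(f) = 3*f (G(f) = 2*f + f = 3*f)
I(h) = 0
7 + G(9)*I(-7) = 7 + (3*9)*0 = 7 + 27*0 = 7 + 0 = 7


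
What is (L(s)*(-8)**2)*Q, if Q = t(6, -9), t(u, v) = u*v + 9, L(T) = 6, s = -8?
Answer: -17280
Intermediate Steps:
t(u, v) = 9 + u*v
Q = -45 (Q = 9 + 6*(-9) = 9 - 54 = -45)
(L(s)*(-8)**2)*Q = (6*(-8)**2)*(-45) = (6*64)*(-45) = 384*(-45) = -17280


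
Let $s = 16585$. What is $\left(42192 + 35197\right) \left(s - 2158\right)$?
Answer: $1116491103$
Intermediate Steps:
$\left(42192 + 35197\right) \left(s - 2158\right) = \left(42192 + 35197\right) \left(16585 - 2158\right) = 77389 \cdot 14427 = 1116491103$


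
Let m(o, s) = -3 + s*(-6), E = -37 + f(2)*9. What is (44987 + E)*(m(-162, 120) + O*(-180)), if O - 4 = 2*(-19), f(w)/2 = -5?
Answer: 242109420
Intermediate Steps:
f(w) = -10 (f(w) = 2*(-5) = -10)
O = -34 (O = 4 + 2*(-19) = 4 - 38 = -34)
E = -127 (E = -37 - 10*9 = -37 - 90 = -127)
m(o, s) = -3 - 6*s
(44987 + E)*(m(-162, 120) + O*(-180)) = (44987 - 127)*((-3 - 6*120) - 34*(-180)) = 44860*((-3 - 720) + 6120) = 44860*(-723 + 6120) = 44860*5397 = 242109420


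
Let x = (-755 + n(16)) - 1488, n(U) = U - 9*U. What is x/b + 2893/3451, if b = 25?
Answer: -8109996/86275 ≈ -94.002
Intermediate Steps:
n(U) = -8*U (n(U) = U - 9*U = -8*U)
x = -2371 (x = (-755 - 8*16) - 1488 = (-755 - 128) - 1488 = -883 - 1488 = -2371)
x/b + 2893/3451 = -2371/25 + 2893/3451 = -8109996/86275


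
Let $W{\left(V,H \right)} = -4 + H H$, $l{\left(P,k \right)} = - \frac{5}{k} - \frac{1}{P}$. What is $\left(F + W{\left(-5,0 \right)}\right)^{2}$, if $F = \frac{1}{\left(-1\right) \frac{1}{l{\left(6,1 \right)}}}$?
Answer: $\frac{49}{36} \approx 1.3611$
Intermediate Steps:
$l{\left(P,k \right)} = - \frac{1}{P} - \frac{5}{k}$
$W{\left(V,H \right)} = -4 + H^{2}$
$F = \frac{31}{6}$ ($F = \frac{1}{\left(-1\right) \frac{1}{- \frac{1}{6} - \frac{5}{1}}} = \frac{1}{\left(-1\right) \frac{1}{\left(-1\right) \frac{1}{6} - 5}} = \frac{1}{\left(-1\right) \frac{1}{- \frac{1}{6} - 5}} = \frac{1}{\left(-1\right) \frac{1}{- \frac{31}{6}}} = \frac{1}{\left(-1\right) \left(- \frac{6}{31}\right)} = \frac{1}{\frac{6}{31}} = \frac{31}{6} \approx 5.1667$)
$\left(F + W{\left(-5,0 \right)}\right)^{2} = \left(\frac{31}{6} - \left(4 - 0^{2}\right)\right)^{2} = \left(\frac{31}{6} + \left(-4 + 0\right)\right)^{2} = \left(\frac{31}{6} - 4\right)^{2} = \left(\frac{7}{6}\right)^{2} = \frac{49}{36}$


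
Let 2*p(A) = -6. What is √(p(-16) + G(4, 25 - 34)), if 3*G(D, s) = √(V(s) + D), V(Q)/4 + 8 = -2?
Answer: √(-3 + 2*I) ≈ 0.55025 + 1.8174*I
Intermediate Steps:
V(Q) = -40 (V(Q) = -32 + 4*(-2) = -32 - 8 = -40)
p(A) = -3 (p(A) = (½)*(-6) = -3)
G(D, s) = √(-40 + D)/3
√(p(-16) + G(4, 25 - 34)) = √(-3 + √(-40 + 4)/3) = √(-3 + √(-36)/3) = √(-3 + (6*I)/3) = √(-3 + 2*I)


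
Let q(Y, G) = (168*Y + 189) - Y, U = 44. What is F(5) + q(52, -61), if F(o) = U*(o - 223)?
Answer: -719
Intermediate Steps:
F(o) = -9812 + 44*o (F(o) = 44*(o - 223) = 44*(-223 + o) = -9812 + 44*o)
q(Y, G) = 189 + 167*Y (q(Y, G) = (189 + 168*Y) - Y = 189 + 167*Y)
F(5) + q(52, -61) = (-9812 + 44*5) + (189 + 167*52) = (-9812 + 220) + (189 + 8684) = -9592 + 8873 = -719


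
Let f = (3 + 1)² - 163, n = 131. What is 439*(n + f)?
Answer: -7024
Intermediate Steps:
f = -147 (f = 4² - 163 = 16 - 163 = -147)
439*(n + f) = 439*(131 - 147) = 439*(-16) = -7024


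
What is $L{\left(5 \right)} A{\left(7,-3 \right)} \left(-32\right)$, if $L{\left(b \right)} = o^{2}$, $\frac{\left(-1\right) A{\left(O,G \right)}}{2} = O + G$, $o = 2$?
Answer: $1024$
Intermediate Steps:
$A{\left(O,G \right)} = - 2 G - 2 O$ ($A{\left(O,G \right)} = - 2 \left(O + G\right) = - 2 \left(G + O\right) = - 2 G - 2 O$)
$L{\left(b \right)} = 4$ ($L{\left(b \right)} = 2^{2} = 4$)
$L{\left(5 \right)} A{\left(7,-3 \right)} \left(-32\right) = 4 \left(\left(-2\right) \left(-3\right) - 14\right) \left(-32\right) = 4 \left(6 - 14\right) \left(-32\right) = 4 \left(-8\right) \left(-32\right) = \left(-32\right) \left(-32\right) = 1024$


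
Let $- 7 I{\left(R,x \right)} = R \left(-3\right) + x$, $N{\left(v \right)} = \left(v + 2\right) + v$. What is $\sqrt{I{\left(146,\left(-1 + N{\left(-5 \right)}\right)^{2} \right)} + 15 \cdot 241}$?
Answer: $\sqrt{3666} \approx 60.547$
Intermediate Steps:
$N{\left(v \right)} = 2 + 2 v$ ($N{\left(v \right)} = \left(2 + v\right) + v = 2 + 2 v$)
$I{\left(R,x \right)} = - \frac{x}{7} + \frac{3 R}{7}$ ($I{\left(R,x \right)} = - \frac{R \left(-3\right) + x}{7} = - \frac{- 3 R + x}{7} = - \frac{x - 3 R}{7} = - \frac{x}{7} + \frac{3 R}{7}$)
$\sqrt{I{\left(146,\left(-1 + N{\left(-5 \right)}\right)^{2} \right)} + 15 \cdot 241} = \sqrt{\left(- \frac{\left(-1 + \left(2 + 2 \left(-5\right)\right)\right)^{2}}{7} + \frac{3}{7} \cdot 146\right) + 15 \cdot 241} = \sqrt{\left(- \frac{\left(-1 + \left(2 - 10\right)\right)^{2}}{7} + \frac{438}{7}\right) + 3615} = \sqrt{\left(- \frac{\left(-1 - 8\right)^{2}}{7} + \frac{438}{7}\right) + 3615} = \sqrt{\left(- \frac{\left(-9\right)^{2}}{7} + \frac{438}{7}\right) + 3615} = \sqrt{\left(\left(- \frac{1}{7}\right) 81 + \frac{438}{7}\right) + 3615} = \sqrt{\left(- \frac{81}{7} + \frac{438}{7}\right) + 3615} = \sqrt{51 + 3615} = \sqrt{3666}$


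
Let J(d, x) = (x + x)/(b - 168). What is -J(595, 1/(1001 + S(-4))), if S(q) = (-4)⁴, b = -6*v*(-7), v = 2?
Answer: 1/52794 ≈ 1.8942e-5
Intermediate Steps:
b = 84 (b = -6*2*(-7) = -12*(-7) = 84)
S(q) = 256
J(d, x) = -x/42 (J(d, x) = (x + x)/(84 - 168) = (2*x)/(-84) = (2*x)*(-1/84) = -x/42)
-J(595, 1/(1001 + S(-4))) = -(-1)/(42*(1001 + 256)) = -(-1)/(42*1257) = -1*(-1/52794) = 1/52794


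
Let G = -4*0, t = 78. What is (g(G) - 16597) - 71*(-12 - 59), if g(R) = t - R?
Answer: -11478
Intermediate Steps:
G = 0
g(R) = 78 - R
(g(G) - 16597) - 71*(-12 - 59) = ((78 - 1*0) - 16597) - 71*(-12 - 59) = ((78 + 0) - 16597) - 71*(-71) = (78 - 16597) + 5041 = -16519 + 5041 = -11478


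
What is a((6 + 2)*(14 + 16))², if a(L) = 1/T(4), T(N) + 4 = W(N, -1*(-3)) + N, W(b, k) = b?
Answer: 1/16 ≈ 0.062500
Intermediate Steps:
T(N) = -4 + 2*N (T(N) = -4 + (N + N) = -4 + 2*N)
a(L) = ¼ (a(L) = 1/(-4 + 2*4) = 1/(-4 + 8) = 1/4 = ¼)
a((6 + 2)*(14 + 16))² = (¼)² = 1/16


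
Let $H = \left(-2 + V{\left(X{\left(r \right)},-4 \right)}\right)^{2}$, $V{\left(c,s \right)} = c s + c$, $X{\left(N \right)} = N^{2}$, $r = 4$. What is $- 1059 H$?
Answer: $-2647500$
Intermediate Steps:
$V{\left(c,s \right)} = c + c s$
$H = 2500$ ($H = \left(-2 + 4^{2} \left(1 - 4\right)\right)^{2} = \left(-2 + 16 \left(-3\right)\right)^{2} = \left(-2 - 48\right)^{2} = \left(-50\right)^{2} = 2500$)
$- 1059 H = \left(-1059\right) 2500 = -2647500$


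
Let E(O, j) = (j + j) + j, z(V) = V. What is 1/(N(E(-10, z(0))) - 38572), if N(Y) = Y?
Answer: -1/38572 ≈ -2.5926e-5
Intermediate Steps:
E(O, j) = 3*j (E(O, j) = 2*j + j = 3*j)
1/(N(E(-10, z(0))) - 38572) = 1/(3*0 - 38572) = 1/(0 - 38572) = 1/(-38572) = -1/38572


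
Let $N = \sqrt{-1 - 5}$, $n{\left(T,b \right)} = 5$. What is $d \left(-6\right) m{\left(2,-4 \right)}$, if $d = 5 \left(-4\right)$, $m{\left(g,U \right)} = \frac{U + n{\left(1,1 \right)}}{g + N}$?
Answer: $24 - 12 i \sqrt{6} \approx 24.0 - 29.394 i$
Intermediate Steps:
$N = i \sqrt{6}$ ($N = \sqrt{-6} = i \sqrt{6} \approx 2.4495 i$)
$m{\left(g,U \right)} = \frac{5 + U}{g + i \sqrt{6}}$ ($m{\left(g,U \right)} = \frac{U + 5}{g + i \sqrt{6}} = \frac{5 + U}{g + i \sqrt{6}}$)
$d = -20$
$d \left(-6\right) m{\left(2,-4 \right)} = \left(-20\right) \left(-6\right) \frac{5 - 4}{2 + i \sqrt{6}} = 120 \frac{1}{2 + i \sqrt{6}} \cdot 1 = \frac{120}{2 + i \sqrt{6}}$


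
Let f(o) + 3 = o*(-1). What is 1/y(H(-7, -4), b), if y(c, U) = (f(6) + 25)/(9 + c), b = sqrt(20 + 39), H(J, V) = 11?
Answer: 5/4 ≈ 1.2500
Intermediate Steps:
f(o) = -3 - o (f(o) = -3 + o*(-1) = -3 - o)
b = sqrt(59) ≈ 7.6811
y(c, U) = 16/(9 + c) (y(c, U) = ((-3 - 1*6) + 25)/(9 + c) = ((-3 - 6) + 25)/(9 + c) = (-9 + 25)/(9 + c) = 16/(9 + c))
1/y(H(-7, -4), b) = 1/(16/(9 + 11)) = 1/(16/20) = 1/(16*(1/20)) = 1/(4/5) = 5/4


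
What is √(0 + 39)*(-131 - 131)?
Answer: -262*√39 ≈ -1636.2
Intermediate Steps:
√(0 + 39)*(-131 - 131) = √39*(-262) = -262*√39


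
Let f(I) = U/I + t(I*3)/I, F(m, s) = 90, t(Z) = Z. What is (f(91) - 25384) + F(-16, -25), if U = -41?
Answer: -2301522/91 ≈ -25291.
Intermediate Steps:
f(I) = 3 - 41/I (f(I) = -41/I + (I*3)/I = -41/I + (3*I)/I = -41/I + 3 = 3 - 41/I)
(f(91) - 25384) + F(-16, -25) = ((3 - 41/91) - 25384) + 90 = (232/91 - 25384) + 90 = -2309712/91 + 90 = -2301522/91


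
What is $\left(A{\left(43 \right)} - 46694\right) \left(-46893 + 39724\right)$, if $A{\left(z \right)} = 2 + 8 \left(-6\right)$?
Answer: $335079060$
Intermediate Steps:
$A{\left(z \right)} = -46$ ($A{\left(z \right)} = 2 - 48 = -46$)
$\left(A{\left(43 \right)} - 46694\right) \left(-46893 + 39724\right) = \left(-46 - 46694\right) \left(-46893 + 39724\right) = \left(-46740\right) \left(-7169\right) = 335079060$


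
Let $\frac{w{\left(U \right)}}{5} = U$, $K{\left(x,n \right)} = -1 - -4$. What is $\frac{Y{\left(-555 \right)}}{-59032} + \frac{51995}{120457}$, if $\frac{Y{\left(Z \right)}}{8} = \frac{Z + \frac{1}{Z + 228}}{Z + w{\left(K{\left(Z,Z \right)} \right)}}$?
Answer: $\frac{33863391230899}{78476761002870} \approx 0.43151$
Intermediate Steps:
$K{\left(x,n \right)} = 3$ ($K{\left(x,n \right)} = -1 + 4 = 3$)
$w{\left(U \right)} = 5 U$
$Y{\left(Z \right)} = \frac{8 \left(Z + \frac{1}{228 + Z}\right)}{15 + Z}$ ($Y{\left(Z \right)} = 8 \frac{Z + \frac{1}{Z + 228}}{Z + 5 \cdot 3} = 8 \frac{Z + \frac{1}{228 + Z}}{Z + 15} = 8 \frac{Z + \frac{1}{228 + Z}}{15 + Z} = \frac{8 \left(Z + \frac{1}{228 + Z}\right)}{15 + Z}$)
$\frac{Y{\left(-555 \right)}}{-59032} + \frac{51995}{120457} = \frac{8 \frac{1}{3420 + \left(-555\right)^{2} + 243 \left(-555\right)} \left(1 + \left(-555\right)^{2} + 228 \left(-555\right)\right)}{-59032} + \frac{51995}{120457} = \frac{8 \left(1 + 308025 - 126540\right)}{3420 + 308025 - 134865} \left(- \frac{1}{59032}\right) + 51995 \cdot \frac{1}{120457} = 8 \cdot \frac{1}{176580} \cdot 181486 \left(- \frac{1}{59032}\right) + \frac{51995}{120457} = \frac{362972}{44145} \left(- \frac{1}{59032}\right) + \frac{51995}{120457} = - \frac{90743}{651491910} + \frac{51995}{120457} = \frac{33863391230899}{78476761002870}$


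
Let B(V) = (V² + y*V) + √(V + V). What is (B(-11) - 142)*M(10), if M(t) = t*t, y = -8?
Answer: 6700 + 100*I*√22 ≈ 6700.0 + 469.04*I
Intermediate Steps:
B(V) = V² - 8*V + √2*√V (B(V) = (V² - 8*V) + √(V + V) = (V² - 8*V) + √(2*V) = (V² - 8*V) + √2*√V = V² - 8*V + √2*√V)
M(t) = t²
(B(-11) - 142)*M(10) = (((-11)² - 8*(-11) + √2*√(-11)) - 142)*10² = ((121 + 88 + √2*(I*√11)) - 142)*100 = ((121 + 88 + I*√22) - 142)*100 = ((209 + I*√22) - 142)*100 = (67 + I*√22)*100 = 6700 + 100*I*√22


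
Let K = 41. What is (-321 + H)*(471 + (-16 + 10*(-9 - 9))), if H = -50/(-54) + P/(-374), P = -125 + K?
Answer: -40373000/459 ≈ -87959.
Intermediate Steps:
P = -84 (P = -125 + 41 = -84)
H = 5809/5049 (H = -50/(-54) - 84/(-374) = -50*(-1/54) - 84*(-1/374) = 25/27 + 42/187 = 5809/5049 ≈ 1.1505)
(-321 + H)*(471 + (-16 + 10*(-9 - 9))) = (-321 + 5809/5049)*(471 + (-16 + 10*(-9 - 9))) = -1614920*(471 + (-16 + 10*(-18)))/5049 = -1614920*(471 + (-16 - 180))/5049 = -1614920*(471 - 196)/5049 = -1614920/5049*275 = -40373000/459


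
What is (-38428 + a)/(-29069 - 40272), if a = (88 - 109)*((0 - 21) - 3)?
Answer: 37924/69341 ≈ 0.54692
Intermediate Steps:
a = 504 (a = -21*(-21 - 3) = -21*(-24) = 504)
(-38428 + a)/(-29069 - 40272) = (-38428 + 504)/(-29069 - 40272) = -37924/(-69341) = -37924*(-1/69341) = 37924/69341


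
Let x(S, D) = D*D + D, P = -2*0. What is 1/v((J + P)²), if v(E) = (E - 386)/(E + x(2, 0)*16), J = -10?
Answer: -50/143 ≈ -0.34965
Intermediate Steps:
P = 0
x(S, D) = D + D² (x(S, D) = D² + D = D + D²)
v(E) = (-386 + E)/E (v(E) = (E - 386)/(E + (0*(1 + 0))*16) = (-386 + E)/(E + (0*1)*16) = (-386 + E)/(E + 0*16) = (-386 + E)/(E + 0) = (-386 + E)/E)
1/v((J + P)²) = 1/((-386 + (-10 + 0)²)/((-10 + 0)²)) = 1/((-386 + (-10)²)/((-10)²)) = 1/((-386 + 100)/100) = 1/((1/100)*(-286)) = 1/(-143/50) = -50/143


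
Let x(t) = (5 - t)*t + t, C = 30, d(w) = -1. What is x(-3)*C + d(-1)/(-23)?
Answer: -18629/23 ≈ -809.96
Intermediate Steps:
x(t) = t + t*(5 - t) (x(t) = t*(5 - t) + t = t + t*(5 - t))
x(-3)*C + d(-1)/(-23) = -3*(6 - 1*(-3))*30 - 1/(-23) = -3*(6 + 3)*30 - 1*(-1/23) = -3*9*30 + 1/23 = -27*30 + 1/23 = -810 + 1/23 = -18629/23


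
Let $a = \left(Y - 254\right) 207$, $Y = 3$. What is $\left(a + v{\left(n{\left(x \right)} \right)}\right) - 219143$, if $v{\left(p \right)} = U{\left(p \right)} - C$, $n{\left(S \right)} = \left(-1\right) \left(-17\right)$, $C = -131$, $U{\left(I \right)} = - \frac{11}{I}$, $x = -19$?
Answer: $- \frac{4606484}{17} \approx -2.7097 \cdot 10^{5}$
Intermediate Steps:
$n{\left(S \right)} = 17$
$v{\left(p \right)} = 131 - \frac{11}{p}$ ($v{\left(p \right)} = - \frac{11}{p} - -131 = - \frac{11}{p} + 131 = 131 - \frac{11}{p}$)
$a = -51957$ ($a = \left(3 - 254\right) 207 = \left(-251\right) 207 = -51957$)
$\left(a + v{\left(n{\left(x \right)} \right)}\right) - 219143 = \left(-51957 + \left(131 - \frac{11}{17}\right)\right) - 219143 = \left(-51957 + \frac{2216}{17}\right) - 219143 = - \frac{881053}{17} - 219143 = - \frac{4606484}{17}$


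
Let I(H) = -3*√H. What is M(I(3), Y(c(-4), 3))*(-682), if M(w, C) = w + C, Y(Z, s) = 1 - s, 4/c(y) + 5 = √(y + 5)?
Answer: 1364 + 2046*√3 ≈ 4907.8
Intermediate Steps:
c(y) = 4/(-5 + √(5 + y)) (c(y) = 4/(-5 + √(y + 5)) = 4/(-5 + √(5 + y)))
M(w, C) = C + w
M(I(3), Y(c(-4), 3))*(-682) = ((1 - 1*3) - 3*√3)*(-682) = ((1 - 3) - 3*√3)*(-682) = (-2 - 3*√3)*(-682) = 1364 + 2046*√3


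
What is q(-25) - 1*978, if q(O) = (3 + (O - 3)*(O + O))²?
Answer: 1967431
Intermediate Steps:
q(O) = (3 + 2*O*(-3 + O))² (q(O) = (3 + (-3 + O)*(2*O))² = (3 + 2*O*(-3 + O))²)
q(-25) - 1*978 = (3 - 6*(-25) + 2*(-25)²)² - 1*978 = (3 + 150 + 2*625)² - 978 = (3 + 150 + 1250)² - 978 = 1403² - 978 = 1968409 - 978 = 1967431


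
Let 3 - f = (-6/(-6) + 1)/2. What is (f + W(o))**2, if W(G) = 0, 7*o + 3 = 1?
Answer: 4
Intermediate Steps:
o = -2/7 (o = -3/7 + (1/7)*1 = -3/7 + 1/7 = -2/7 ≈ -0.28571)
f = 2 (f = 3 - (-6/(-6) + 1)/2 = 3 - (-6*(-1/6) + 1)/2 = 3 - (1 + 1)/2 = 3 - 2/2 = 3 - 1*1 = 3 - 1 = 2)
(f + W(o))**2 = (2 + 0)**2 = 2**2 = 4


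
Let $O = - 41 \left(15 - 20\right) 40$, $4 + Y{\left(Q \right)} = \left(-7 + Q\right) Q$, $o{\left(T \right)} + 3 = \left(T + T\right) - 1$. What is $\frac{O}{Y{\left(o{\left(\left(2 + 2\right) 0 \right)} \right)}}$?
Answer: $205$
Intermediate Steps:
$o{\left(T \right)} = -4 + 2 T$ ($o{\left(T \right)} = -3 + \left(\left(T + T\right) - 1\right) = -3 + \left(2 T - 1\right) = -3 + \left(-1 + 2 T\right) = -4 + 2 T$)
$Y{\left(Q \right)} = -4 + Q \left(-7 + Q\right)$ ($Y{\left(Q \right)} = -4 + \left(-7 + Q\right) Q = -4 + Q \left(-7 + Q\right)$)
$O = 8200$ ($O = \left(-41\right) \left(-5\right) 40 = 205 \cdot 40 = 8200$)
$\frac{O}{Y{\left(o{\left(\left(2 + 2\right) 0 \right)} \right)}} = \frac{8200}{-4 + \left(-4 + 2 \left(2 + 2\right) 0\right)^{2} - 7 \left(-4 + 2 \left(2 + 2\right) 0\right)} = \frac{8200}{-4 + \left(-4 + 2 \cdot 4 \cdot 0\right)^{2} - 7 \left(-4 + 2 \cdot 4 \cdot 0\right)} = \frac{8200}{-4 + \left(-4 + 2 \cdot 0\right)^{2} - 7 \left(-4 + 2 \cdot 0\right)} = \frac{8200}{-4 + \left(-4 + 0\right)^{2} - 7 \left(-4 + 0\right)} = \frac{8200}{-4 + \left(-4\right)^{2} - -28} = \frac{8200}{-4 + 16 + 28} = \frac{8200}{40} = 8200 \cdot \frac{1}{40} = 205$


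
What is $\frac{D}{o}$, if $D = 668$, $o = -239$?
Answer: $- \frac{668}{239} \approx -2.795$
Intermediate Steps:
$\frac{D}{o} = \frac{668}{-239} = 668 \left(- \frac{1}{239}\right) = - \frac{668}{239}$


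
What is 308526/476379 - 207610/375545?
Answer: 1130956832/11926783437 ≈ 0.094825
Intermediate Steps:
308526/476379 - 207610/375545 = 308526*(1/476379) - 207610*1/375545 = 102842/158793 - 41522/75109 = 1130956832/11926783437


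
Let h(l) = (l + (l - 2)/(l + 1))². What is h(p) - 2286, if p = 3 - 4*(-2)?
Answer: -34367/16 ≈ -2147.9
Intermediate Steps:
p = 11 (p = 3 + 8 = 11)
h(l) = (l + (-2 + l)/(1 + l))²
h(p) - 2286 = (-2 + 11² + 2*11)²/(1 + 11)² - 2286 = (-2 + 121 + 22)²/12² - 2286 = (1/144)*141² - 2286 = (1/144)*19881 - 2286 = 2209/16 - 2286 = -34367/16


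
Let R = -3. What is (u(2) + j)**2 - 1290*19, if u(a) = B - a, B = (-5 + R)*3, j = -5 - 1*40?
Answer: -19469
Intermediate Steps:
j = -45 (j = -5 - 40 = -45)
B = -24 (B = (-5 - 3)*3 = -8*3 = -24)
u(a) = -24 - a
(u(2) + j)**2 - 1290*19 = ((-24 - 1*2) - 45)**2 - 1290*19 = ((-24 - 2) - 45)**2 - 24510 = (-26 - 45)**2 - 24510 = (-71)**2 - 24510 = 5041 - 24510 = -19469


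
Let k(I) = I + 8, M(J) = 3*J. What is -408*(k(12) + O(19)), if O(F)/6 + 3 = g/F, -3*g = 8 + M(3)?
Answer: -1632/19 ≈ -85.895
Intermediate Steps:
g = -17/3 (g = -(8 + 3*3)/3 = -(8 + 9)/3 = -⅓*17 = -17/3 ≈ -5.6667)
k(I) = 8 + I
O(F) = -18 - 34/F (O(F) = -18 + 6*(-17/(3*F)) = -18 - 34/F)
-408*(k(12) + O(19)) = -408*((8 + 12) + (-18 - 34/19)) = -408*(20 + (-18 - 34*1/19)) = -408*(20 + (-18 - 34/19)) = -408*(20 - 376/19) = -408*4/19 = -1632/19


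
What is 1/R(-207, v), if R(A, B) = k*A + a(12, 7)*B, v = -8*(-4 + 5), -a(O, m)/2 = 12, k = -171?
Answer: 1/35589 ≈ 2.8099e-5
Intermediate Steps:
a(O, m) = -24 (a(O, m) = -2*12 = -24)
v = -8 (v = -8*1 = -8)
R(A, B) = -171*A - 24*B
1/R(-207, v) = 1/(-171*(-207) - 24*(-8)) = 1/(35397 + 192) = 1/35589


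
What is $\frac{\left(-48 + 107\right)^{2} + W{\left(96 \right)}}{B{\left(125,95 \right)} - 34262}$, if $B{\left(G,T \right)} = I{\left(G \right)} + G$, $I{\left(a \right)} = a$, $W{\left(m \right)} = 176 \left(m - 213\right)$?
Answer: $\frac{17111}{34012} \approx 0.50309$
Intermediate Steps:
$W{\left(m \right)} = -37488 + 176 m$ ($W{\left(m \right)} = 176 \left(-213 + m\right) = -37488 + 176 m$)
$B{\left(G,T \right)} = 2 G$ ($B{\left(G,T \right)} = G + G = 2 G$)
$\frac{\left(-48 + 107\right)^{2} + W{\left(96 \right)}}{B{\left(125,95 \right)} - 34262} = \frac{\left(-48 + 107\right)^{2} + \left(-37488 + 176 \cdot 96\right)}{2 \cdot 125 - 34262} = \frac{59^{2} + \left(-37488 + 16896\right)}{250 - 34262} = \frac{3481 - 20592}{-34012} = \left(-17111\right) \left(- \frac{1}{34012}\right) = \frac{17111}{34012}$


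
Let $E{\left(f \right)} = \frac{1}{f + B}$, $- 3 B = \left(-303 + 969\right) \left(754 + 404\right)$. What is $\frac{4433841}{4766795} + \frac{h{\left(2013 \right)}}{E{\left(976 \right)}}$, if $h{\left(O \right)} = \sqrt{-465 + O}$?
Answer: $\frac{4433841}{4766795} - 1536600 \sqrt{43} \approx -1.0076 \cdot 10^{7}$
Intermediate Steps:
$B = -257076$ ($B = - \frac{\left(-303 + 969\right) \left(754 + 404\right)}{3} = - \frac{666 \cdot 1158}{3} = \left(- \frac{1}{3}\right) 771228 = -257076$)
$E{\left(f \right)} = \frac{1}{-257076 + f}$ ($E{\left(f \right)} = \frac{1}{f - 257076} = \frac{1}{-257076 + f}$)
$\frac{4433841}{4766795} + \frac{h{\left(2013 \right)}}{E{\left(976 \right)}} = \frac{4433841}{4766795} + \frac{\sqrt{-465 + 2013}}{\frac{1}{-257076 + 976}} = 4433841 \cdot \frac{1}{4766795} + \frac{\sqrt{1548}}{\frac{1}{-256100}} = \frac{4433841}{4766795} + \frac{6 \sqrt{43}}{- \frac{1}{256100}} = \frac{4433841}{4766795} + 6 \sqrt{43} \left(-256100\right) = \frac{4433841}{4766795} - 1536600 \sqrt{43}$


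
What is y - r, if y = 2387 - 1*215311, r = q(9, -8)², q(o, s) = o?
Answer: -213005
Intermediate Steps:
r = 81 (r = 9² = 81)
y = -212924 (y = 2387 - 215311 = -212924)
y - r = -212924 - 1*81 = -212924 - 81 = -213005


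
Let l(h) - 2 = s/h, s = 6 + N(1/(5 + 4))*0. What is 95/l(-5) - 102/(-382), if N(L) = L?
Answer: 90929/764 ≈ 119.02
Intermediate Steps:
s = 6 (s = 6 + 0/(5 + 4) = 6 + 0/9 = 6 + (1/9)*0 = 6 + 0 = 6)
l(h) = 2 + 6/h
95/l(-5) - 102/(-382) = 95/(2 + 6/(-5)) - 102/(-382) = 95/(2 + 6*(-1/5)) - 102*(-1/382) = 95/(2 - 6/5) + 51/191 = 95/(4/5) + 51/191 = 95*(5/4) + 51/191 = 475/4 + 51/191 = 90929/764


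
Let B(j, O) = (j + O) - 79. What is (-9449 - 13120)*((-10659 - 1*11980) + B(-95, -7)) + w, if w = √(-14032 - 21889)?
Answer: 515024580 + I*√35921 ≈ 5.1502e+8 + 189.53*I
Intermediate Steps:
w = I*√35921 (w = √(-35921) = I*√35921 ≈ 189.53*I)
B(j, O) = -79 + O + j (B(j, O) = (O + j) - 79 = -79 + O + j)
(-9449 - 13120)*((-10659 - 1*11980) + B(-95, -7)) + w = (-9449 - 13120)*((-10659 - 1*11980) + (-79 - 7 - 95)) + I*√35921 = -22569*((-10659 - 11980) - 181) + I*√35921 = -22569*(-22639 - 181) + I*√35921 = -22569*(-22820) + I*√35921 = 515024580 + I*√35921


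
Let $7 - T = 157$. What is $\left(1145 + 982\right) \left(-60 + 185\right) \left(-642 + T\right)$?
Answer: $-210573000$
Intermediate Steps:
$T = -150$ ($T = 7 - 157 = -150$)
$\left(1145 + 982\right) \left(-60 + 185\right) \left(-642 + T\right) = \left(1145 + 982\right) \left(-60 + 185\right) \left(-642 - 150\right) = 2127 \cdot 125 \left(-792\right) = 2127 \left(-99000\right) = -210573000$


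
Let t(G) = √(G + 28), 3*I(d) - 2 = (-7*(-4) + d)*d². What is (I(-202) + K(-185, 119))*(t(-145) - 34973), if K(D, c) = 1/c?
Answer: 29548246445659/357 - 844887383*I*√13/119 ≈ 8.2768e+10 - 2.5599e+7*I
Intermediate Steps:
I(d) = ⅔ + d²*(28 + d)/3 (I(d) = ⅔ + ((-7*(-4) + d)*d²)/3 = ⅔ + ((28 + d)*d²)/3 = ⅔ + (d²*(28 + d))/3 = ⅔ + d²*(28 + d)/3)
t(G) = √(28 + G)
(I(-202) + K(-185, 119))*(t(-145) - 34973) = ((⅔ + (⅓)*(-202)³ + (28/3)*(-202)²) + 1/119)*(√(28 - 145) - 34973) = ((⅔ + (⅓)*(-8242408) + (28/3)*40804) + 1/119)*(√(-117) - 34973) = ((⅔ - 8242408/3 + 1142512/3) + 1/119)*(3*I*√13 - 34973) = (-7099894/3 + 1/119)*(-34973 + 3*I*√13) = -844887383*(-34973 + 3*I*√13)/357 = 29548246445659/357 - 844887383*I*√13/119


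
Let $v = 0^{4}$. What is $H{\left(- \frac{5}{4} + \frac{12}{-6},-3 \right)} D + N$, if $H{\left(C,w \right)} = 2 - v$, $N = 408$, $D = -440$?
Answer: $-472$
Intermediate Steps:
$v = 0$
$H{\left(C,w \right)} = 2$ ($H{\left(C,w \right)} = 2 - 0 = 2 + 0 = 2$)
$H{\left(- \frac{5}{4} + \frac{12}{-6},-3 \right)} D + N = 2 \left(-440\right) + 408 = -880 + 408 = -472$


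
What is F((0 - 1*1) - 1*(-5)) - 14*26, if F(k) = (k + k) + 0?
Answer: -356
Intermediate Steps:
F(k) = 2*k (F(k) = 2*k + 0 = 2*k)
F((0 - 1*1) - 1*(-5)) - 14*26 = 2*((0 - 1*1) - 1*(-5)) - 14*26 = 2*((0 - 1) + 5) - 364 = 2*(-1 + 5) - 364 = 2*4 - 364 = 8 - 364 = -356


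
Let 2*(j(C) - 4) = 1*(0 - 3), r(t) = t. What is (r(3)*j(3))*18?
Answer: 135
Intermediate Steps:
j(C) = 5/2 (j(C) = 4 + (1*(0 - 3))/2 = 4 + (1*(-3))/2 = 4 + (½)*(-3) = 4 - 3/2 = 5/2)
(r(3)*j(3))*18 = (3*(5/2))*18 = (15/2)*18 = 135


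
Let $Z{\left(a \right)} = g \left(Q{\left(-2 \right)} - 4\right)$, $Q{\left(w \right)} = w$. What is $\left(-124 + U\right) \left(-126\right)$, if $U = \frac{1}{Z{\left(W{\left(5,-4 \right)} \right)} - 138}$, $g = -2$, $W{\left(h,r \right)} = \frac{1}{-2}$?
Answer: $15625$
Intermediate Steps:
$W{\left(h,r \right)} = - \frac{1}{2}$
$Z{\left(a \right)} = 12$ ($Z{\left(a \right)} = - 2 \left(-2 - 4\right) = \left(-2\right) \left(-6\right) = 12$)
$U = - \frac{1}{126}$ ($U = \frac{1}{12 - 138} = \frac{1}{-126} = - \frac{1}{126} \approx -0.0079365$)
$\left(-124 + U\right) \left(-126\right) = \left(-124 - \frac{1}{126}\right) \left(-126\right) = \left(- \frac{15625}{126}\right) \left(-126\right) = 15625$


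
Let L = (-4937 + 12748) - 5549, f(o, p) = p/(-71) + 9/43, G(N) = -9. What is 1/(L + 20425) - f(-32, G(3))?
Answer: -23273809/69263411 ≈ -0.33602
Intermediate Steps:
f(o, p) = 9/43 - p/71 (f(o, p) = p*(-1/71) + 9*(1/43) = -p/71 + 9/43 = 9/43 - p/71)
L = 2262 (L = 7811 - 5549 = 2262)
1/(L + 20425) - f(-32, G(3)) = 1/(2262 + 20425) - (9/43 - 1/71*(-9)) = 1/22687 - (9/43 + 9/71) = 1/22687 - 1*1026/3053 = 1/22687 - 1026/3053 = -23273809/69263411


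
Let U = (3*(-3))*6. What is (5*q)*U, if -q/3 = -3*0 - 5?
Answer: -4050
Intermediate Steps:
q = 15 (q = -3*(-3*0 - 5) = -3*(0 - 5) = -3*(-5) = 15)
U = -54 (U = -9*6 = -54)
(5*q)*U = (5*15)*(-54) = 75*(-54) = -4050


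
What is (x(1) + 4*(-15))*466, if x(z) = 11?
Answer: -22834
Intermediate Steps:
(x(1) + 4*(-15))*466 = (11 + 4*(-15))*466 = (11 - 60)*466 = -49*466 = -22834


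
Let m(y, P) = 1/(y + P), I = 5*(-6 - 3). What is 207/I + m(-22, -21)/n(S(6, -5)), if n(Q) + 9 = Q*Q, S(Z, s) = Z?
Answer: -26708/5805 ≈ -4.6009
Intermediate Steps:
n(Q) = -9 + Q² (n(Q) = -9 + Q*Q = -9 + Q²)
I = -45 (I = 5*(-9) = -45)
m(y, P) = 1/(P + y)
207/I + m(-22, -21)/n(S(6, -5)) = 207/(-45) + 1/((-21 - 22)*(-9 + 6²)) = 207*(-1/45) + 1/((-43)*(-9 + 36)) = -23/5 - 1/43/27 = -23/5 - 1/43*1/27 = -23/5 - 1/1161 = -26708/5805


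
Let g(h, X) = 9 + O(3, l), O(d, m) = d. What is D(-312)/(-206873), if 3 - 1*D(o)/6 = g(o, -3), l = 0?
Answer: 54/206873 ≈ 0.00026103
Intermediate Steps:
g(h, X) = 12 (g(h, X) = 9 + 3 = 12)
D(o) = -54 (D(o) = 18 - 6*12 = 18 - 72 = -54)
D(-312)/(-206873) = -54/(-206873) = -54*(-1/206873) = 54/206873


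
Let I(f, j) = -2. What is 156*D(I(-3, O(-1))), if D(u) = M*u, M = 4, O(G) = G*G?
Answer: -1248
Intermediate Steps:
O(G) = G²
D(u) = 4*u
156*D(I(-3, O(-1))) = 156*(4*(-2)) = 156*(-8) = -1248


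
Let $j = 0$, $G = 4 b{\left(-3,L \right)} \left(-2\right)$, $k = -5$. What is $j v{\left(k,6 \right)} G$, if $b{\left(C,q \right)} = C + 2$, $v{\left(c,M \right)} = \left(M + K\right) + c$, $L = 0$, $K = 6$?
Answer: $0$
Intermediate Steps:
$v{\left(c,M \right)} = 6 + M + c$ ($v{\left(c,M \right)} = \left(M + 6\right) + c = \left(6 + M\right) + c = 6 + M + c$)
$b{\left(C,q \right)} = 2 + C$
$G = 8$ ($G = 4 \left(2 - 3\right) \left(-2\right) = 4 \left(-1\right) \left(-2\right) = \left(-4\right) \left(-2\right) = 8$)
$j v{\left(k,6 \right)} G = 0 \left(6 + 6 - 5\right) 8 = 0 \cdot 7 \cdot 8 = 0 \cdot 8 = 0$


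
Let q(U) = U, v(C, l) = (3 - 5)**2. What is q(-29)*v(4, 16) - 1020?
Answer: -1136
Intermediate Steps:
v(C, l) = 4 (v(C, l) = (-2)**2 = 4)
q(-29)*v(4, 16) - 1020 = -29*4 - 1020 = -116 - 1020 = -1136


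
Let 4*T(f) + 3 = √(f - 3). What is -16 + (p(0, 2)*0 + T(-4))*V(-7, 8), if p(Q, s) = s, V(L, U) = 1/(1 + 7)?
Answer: -515/32 + I*√7/32 ≈ -16.094 + 0.08268*I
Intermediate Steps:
V(L, U) = ⅛ (V(L, U) = 1/8 = ⅛)
T(f) = -¾ + √(-3 + f)/4 (T(f) = -¾ + √(f - 3)/4 = -¾ + √(-3 + f)/4)
-16 + (p(0, 2)*0 + T(-4))*V(-7, 8) = -16 + (2*0 + (-¾ + √(-3 - 4)/4))*(⅛) = -16 + (0 + (-¾ + √(-7)/4))*(⅛) = -16 + (0 + (-¾ + (I*√7)/4))*(⅛) = -16 + (0 + (-¾ + I*√7/4))*(⅛) = -16 + (-¾ + I*√7/4)*(⅛) = -16 + (-3/32 + I*√7/32) = -515/32 + I*√7/32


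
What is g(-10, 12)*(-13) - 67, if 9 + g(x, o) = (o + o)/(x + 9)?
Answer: 362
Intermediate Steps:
g(x, o) = -9 + 2*o/(9 + x) (g(x, o) = -9 + (o + o)/(x + 9) = -9 + (2*o)/(9 + x) = -9 + 2*o/(9 + x))
g(-10, 12)*(-13) - 67 = ((-81 - 9*(-10) + 2*12)/(9 - 10))*(-13) - 67 = ((-81 + 90 + 24)/(-1))*(-13) - 67 = -1*33*(-13) - 67 = -33*(-13) - 67 = 429 - 67 = 362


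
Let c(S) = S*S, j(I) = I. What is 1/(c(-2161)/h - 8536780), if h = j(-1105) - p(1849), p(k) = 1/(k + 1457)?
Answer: -3653131/31201414417006 ≈ -1.1708e-7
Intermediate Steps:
p(k) = 1/(1457 + k)
c(S) = S²
h = -3653131/3306 (h = -1105 - 1/(1457 + 1849) = -1105 - 1/3306 = -3653131/3306 ≈ -1105.0)
1/(c(-2161)/h - 8536780) = 1/((-2161)²/(-3653131/3306) - 8536780) = 1/(4669921*(-3306/3653131) - 8536780) = 1/(-15438758826/3653131 - 8536780) = 1/(-31201414417006/3653131) = -3653131/31201414417006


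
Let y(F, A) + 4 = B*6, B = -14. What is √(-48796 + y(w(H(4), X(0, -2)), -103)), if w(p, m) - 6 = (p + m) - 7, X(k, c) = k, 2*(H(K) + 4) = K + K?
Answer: 22*I*√101 ≈ 221.1*I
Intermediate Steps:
H(K) = -4 + K (H(K) = -4 + (K + K)/2 = -4 + (2*K)/2 = -4 + K)
w(p, m) = -1 + m + p (w(p, m) = 6 + ((p + m) - 7) = 6 + ((m + p) - 7) = 6 + (-7 + m + p) = -1 + m + p)
y(F, A) = -88 (y(F, A) = -4 - 14*6 = -4 - 84 = -88)
√(-48796 + y(w(H(4), X(0, -2)), -103)) = √(-48796 - 88) = √(-48884) = 22*I*√101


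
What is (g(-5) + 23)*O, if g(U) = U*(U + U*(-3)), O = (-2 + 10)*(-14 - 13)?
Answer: 5832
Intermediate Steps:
O = -216 (O = 8*(-27) = -216)
g(U) = -2*U**2 (g(U) = U*(U - 3*U) = U*(-2*U) = -2*U**2)
(g(-5) + 23)*O = (-2*(-5)**2 + 23)*(-216) = (-2*25 + 23)*(-216) = (-50 + 23)*(-216) = -27*(-216) = 5832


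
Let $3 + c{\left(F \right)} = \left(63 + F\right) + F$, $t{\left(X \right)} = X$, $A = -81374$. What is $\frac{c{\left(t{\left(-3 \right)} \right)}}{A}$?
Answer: $- \frac{27}{40687} \approx -0.0006636$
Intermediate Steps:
$c{\left(F \right)} = 60 + 2 F$ ($c{\left(F \right)} = -3 + \left(\left(63 + F\right) + F\right) = -3 + \left(63 + 2 F\right) = 60 + 2 F$)
$\frac{c{\left(t{\left(-3 \right)} \right)}}{A} = \frac{60 + 2 \left(-3\right)}{-81374} = \left(60 - 6\right) \left(- \frac{1}{81374}\right) = 54 \left(- \frac{1}{81374}\right) = - \frac{27}{40687}$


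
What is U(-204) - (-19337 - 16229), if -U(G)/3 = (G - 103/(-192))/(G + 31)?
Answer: 393747687/11072 ≈ 35563.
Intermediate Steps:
U(G) = -3*(103/192 + G)/(31 + G) (U(G) = -3*(G - 103/(-192))/(G + 31) = -3*(G - 103*(-1/192))/(31 + G) = -3*(G + 103/192)/(31 + G) = -3*(103/192 + G)/(31 + G))
U(-204) - (-19337 - 16229) = (-103 - 192*(-204))/(64*(31 - 204)) - (-19337 - 16229) = (1/64)*(-103 + 39168)/(-173) - 1*(-35566) = (1/64)*(-1/173)*39065 + 35566 = -39065/11072 + 35566 = 393747687/11072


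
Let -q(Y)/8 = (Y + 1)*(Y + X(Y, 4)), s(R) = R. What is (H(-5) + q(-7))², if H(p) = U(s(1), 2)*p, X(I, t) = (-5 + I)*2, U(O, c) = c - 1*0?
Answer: 2244004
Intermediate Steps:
U(O, c) = c (U(O, c) = c + 0 = c)
X(I, t) = -10 + 2*I
H(p) = 2*p
q(Y) = -8*(1 + Y)*(-10 + 3*Y) (q(Y) = -8*(Y + 1)*(Y + (-10 + 2*Y)) = -8*(1 + Y)*(-10 + 3*Y))
(H(-5) + q(-7))² = (2*(-5) + (80 - 24*(-7)² + 56*(-7)))² = (-10 + (80 - 24*49 - 392))² = (-10 + (80 - 1176 - 392))² = (-10 - 1488)² = (-1498)² = 2244004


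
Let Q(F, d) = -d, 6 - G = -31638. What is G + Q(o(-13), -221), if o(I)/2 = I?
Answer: 31865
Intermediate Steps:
o(I) = 2*I
G = 31644 (G = 6 - 1*(-31638) = 6 + 31638 = 31644)
G + Q(o(-13), -221) = 31644 - 1*(-221) = 31644 + 221 = 31865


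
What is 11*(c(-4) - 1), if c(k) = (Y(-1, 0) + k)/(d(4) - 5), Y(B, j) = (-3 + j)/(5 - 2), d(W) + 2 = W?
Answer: 22/3 ≈ 7.3333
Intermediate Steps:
d(W) = -2 + W
Y(B, j) = -1 + j/3 (Y(B, j) = (-3 + j)/3 = (-3 + j)*(1/3) = -1 + j/3)
c(k) = 1/3 - k/3 (c(k) = ((-1 + (1/3)*0) + k)/((-2 + 4) - 5) = ((-1 + 0) + k)/(2 - 5) = (-1 + k)/(-3) = (-1 + k)*(-1/3) = 1/3 - k/3)
11*(c(-4) - 1) = 11*((1/3 - 1/3*(-4)) - 1) = 11*((1/3 + 4/3) - 1) = 11*(5/3 - 1) = 11*(2/3) = 22/3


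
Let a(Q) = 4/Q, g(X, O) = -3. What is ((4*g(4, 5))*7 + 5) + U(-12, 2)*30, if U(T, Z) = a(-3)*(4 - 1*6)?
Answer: 1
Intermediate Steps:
U(T, Z) = 8/3 (U(T, Z) = (4/(-3))*(4 - 1*6) = (4*(-⅓))*(4 - 6) = -4/3*(-2) = 8/3)
((4*g(4, 5))*7 + 5) + U(-12, 2)*30 = ((4*(-3))*7 + 5) + (8/3)*30 = (-12*7 + 5) + 80 = (-84 + 5) + 80 = -79 + 80 = 1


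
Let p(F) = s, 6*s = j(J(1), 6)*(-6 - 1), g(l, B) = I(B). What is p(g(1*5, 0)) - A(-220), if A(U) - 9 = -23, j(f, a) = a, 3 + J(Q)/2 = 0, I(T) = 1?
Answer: 7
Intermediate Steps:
J(Q) = -6 (J(Q) = -6 + 2*0 = -6 + 0 = -6)
A(U) = -14 (A(U) = 9 - 23 = -14)
g(l, B) = 1
s = -7 (s = (6*(-6 - 1))/6 = (6*(-7))/6 = (1/6)*(-42) = -7)
p(F) = -7
p(g(1*5, 0)) - A(-220) = -7 - 1*(-14) = -7 + 14 = 7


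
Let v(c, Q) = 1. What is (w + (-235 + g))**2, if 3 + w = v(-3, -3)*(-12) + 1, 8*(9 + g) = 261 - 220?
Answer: 4092529/64 ≈ 63946.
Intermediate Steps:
g = -31/8 (g = -9 + (261 - 220)/8 = -9 + (1/8)*41 = -9 + 41/8 = -31/8 ≈ -3.8750)
w = -14 (w = -3 + (1*(-12) + 1) = -3 + (-12 + 1) = -3 - 11 = -14)
(w + (-235 + g))**2 = (-14 + (-235 - 31/8))**2 = (-14 - 1911/8)**2 = (-2023/8)**2 = 4092529/64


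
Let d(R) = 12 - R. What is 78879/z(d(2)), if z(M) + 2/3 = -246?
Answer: -236637/740 ≈ -319.78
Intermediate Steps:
z(M) = -740/3 (z(M) = -⅔ - 246 = -740/3)
78879/z(d(2)) = 78879/(-740/3) = 78879*(-3/740) = -236637/740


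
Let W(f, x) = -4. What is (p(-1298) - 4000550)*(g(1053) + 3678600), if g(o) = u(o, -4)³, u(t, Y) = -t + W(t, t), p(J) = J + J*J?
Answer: 2727748374139092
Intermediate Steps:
p(J) = J + J²
u(t, Y) = -4 - t (u(t, Y) = -t - 4 = -4 - t)
g(o) = (-4 - o)³
(p(-1298) - 4000550)*(g(1053) + 3678600) = (-1298*(1 - 1298) - 4000550)*(-(4 + 1053)³ + 3678600) = (-1298*(-1297) - 4000550)*(-1*1057³ + 3678600) = (1683506 - 4000550)*(-1*1180932193 + 3678600) = -2317044*(-1180932193 + 3678600) = -2317044*(-1177253593) = 2727748374139092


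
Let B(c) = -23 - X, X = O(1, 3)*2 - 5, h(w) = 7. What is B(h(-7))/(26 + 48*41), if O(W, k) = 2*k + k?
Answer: -18/997 ≈ -0.018054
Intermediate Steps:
O(W, k) = 3*k
X = 13 (X = (3*3)*2 - 5 = 9*2 - 5 = 18 - 5 = 13)
B(c) = -36 (B(c) = -23 - 1*13 = -23 - 13 = -36)
B(h(-7))/(26 + 48*41) = -36/(26 + 48*41) = -36/(26 + 1968) = -36/1994 = -36*1/1994 = -18/997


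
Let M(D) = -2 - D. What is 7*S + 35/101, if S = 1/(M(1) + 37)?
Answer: 1897/3434 ≈ 0.55242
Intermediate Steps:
S = 1/34 (S = 1/((-2 - 1*1) + 37) = 1/((-2 - 1) + 37) = 1/(-3 + 37) = 1/34 ≈ 0.029412)
7*S + 35/101 = 7*(1/34) + 35/101 = 7/34 + 35*(1/101) = 7/34 + 35/101 = 1897/3434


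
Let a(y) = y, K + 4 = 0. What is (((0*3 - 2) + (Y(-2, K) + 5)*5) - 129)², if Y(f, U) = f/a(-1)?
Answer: 9216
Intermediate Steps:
K = -4 (K = -4 + 0 = -4)
Y(f, U) = -f (Y(f, U) = f/(-1) = f*(-1) = -f)
(((0*3 - 2) + (Y(-2, K) + 5)*5) - 129)² = (((0*3 - 2) + (-1*(-2) + 5)*5) - 129)² = (((0 - 2) + (2 + 5)*5) - 129)² = ((-2 + 7*5) - 129)² = ((-2 + 35) - 129)² = (33 - 129)² = (-96)² = 9216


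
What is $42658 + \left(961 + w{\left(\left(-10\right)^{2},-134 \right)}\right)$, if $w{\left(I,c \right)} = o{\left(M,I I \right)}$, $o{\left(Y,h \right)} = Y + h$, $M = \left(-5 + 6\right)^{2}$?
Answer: $53620$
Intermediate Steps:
$M = 1$ ($M = 1^{2} = 1$)
$w{\left(I,c \right)} = 1 + I^{2}$ ($w{\left(I,c \right)} = 1 + I I = 1 + I^{2}$)
$42658 + \left(961 + w{\left(\left(-10\right)^{2},-134 \right)}\right) = 42658 + \left(961 + \left(1 + \left(\left(-10\right)^{2}\right)^{2}\right)\right) = 42658 + \left(961 + \left(1 + 100^{2}\right)\right) = 42658 + \left(961 + \left(1 + 10000\right)\right) = 42658 + \left(961 + 10001\right) = 42658 + 10962 = 53620$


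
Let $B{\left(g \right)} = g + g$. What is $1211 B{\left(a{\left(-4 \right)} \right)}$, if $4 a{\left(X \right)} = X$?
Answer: $-2422$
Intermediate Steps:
$a{\left(X \right)} = \frac{X}{4}$
$B{\left(g \right)} = 2 g$
$1211 B{\left(a{\left(-4 \right)} \right)} = 1211 \cdot 2 \cdot \frac{1}{4} \left(-4\right) = 1211 \cdot 2 \left(-1\right) = 1211 \left(-2\right) = -2422$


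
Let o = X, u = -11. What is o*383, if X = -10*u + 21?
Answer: 50173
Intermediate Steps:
X = 131 (X = -10*(-11) + 21 = 110 + 21 = 131)
o = 131
o*383 = 131*383 = 50173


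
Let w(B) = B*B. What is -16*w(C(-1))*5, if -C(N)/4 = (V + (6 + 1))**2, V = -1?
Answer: -1658880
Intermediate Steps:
C(N) = -144 (C(N) = -4*(-1 + (6 + 1))**2 = -4*(-1 + 7)**2 = -4*6**2 = -4*36 = -144)
w(B) = B**2
-16*w(C(-1))*5 = -16*(-144)**2*5 = -16*20736*5 = -331776*5 = -1658880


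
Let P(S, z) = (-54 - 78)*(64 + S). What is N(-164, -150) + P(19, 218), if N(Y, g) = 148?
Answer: -10808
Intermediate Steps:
P(S, z) = -8448 - 132*S (P(S, z) = -132*(64 + S) = -8448 - 132*S)
N(-164, -150) + P(19, 218) = 148 + (-8448 - 132*19) = 148 + (-8448 - 2508) = 148 - 10956 = -10808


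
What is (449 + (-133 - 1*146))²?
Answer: 28900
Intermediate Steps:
(449 + (-133 - 1*146))² = (449 + (-133 - 146))² = (449 - 279)² = 170² = 28900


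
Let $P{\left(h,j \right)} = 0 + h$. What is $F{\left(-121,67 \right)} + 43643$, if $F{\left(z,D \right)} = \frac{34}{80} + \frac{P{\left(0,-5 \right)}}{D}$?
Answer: $\frac{1745737}{40} \approx 43643.0$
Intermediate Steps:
$P{\left(h,j \right)} = h$
$F{\left(z,D \right)} = \frac{17}{40}$ ($F{\left(z,D \right)} = \frac{34}{80} + \frac{0}{D} = 34 \cdot \frac{1}{80} + 0 = \frac{17}{40} + 0 = \frac{17}{40}$)
$F{\left(-121,67 \right)} + 43643 = \frac{17}{40} + 43643 = \frac{1745737}{40}$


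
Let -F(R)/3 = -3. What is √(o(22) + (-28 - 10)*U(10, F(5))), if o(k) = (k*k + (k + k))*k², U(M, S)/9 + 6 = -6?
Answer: 2*√64914 ≈ 509.56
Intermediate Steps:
F(R) = 9 (F(R) = -3*(-3) = 9)
U(M, S) = -108 (U(M, S) = -54 + 9*(-6) = -54 - 54 = -108)
o(k) = k²*(k² + 2*k) (o(k) = (k² + 2*k)*k² = k²*(k² + 2*k))
√(o(22) + (-28 - 10)*U(10, F(5))) = √(22³*(2 + 22) + (-28 - 10)*(-108)) = √(10648*24 - 38*(-108)) = √(255552 + 4104) = √259656 = 2*√64914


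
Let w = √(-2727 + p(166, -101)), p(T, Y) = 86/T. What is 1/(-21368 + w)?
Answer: -886772/18948657245 - I*√18782734/37897314490 ≈ -4.6799e-5 - 1.1436e-7*I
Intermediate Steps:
w = I*√18782734/83 (w = √(-2727 + 86/166) = √(-2727 + 86*(1/166)) = √(-2727 + 43/83) = √(-226298/83) = I*√18782734/83 ≈ 52.216*I)
1/(-21368 + w) = 1/(-21368 + I*√18782734/83)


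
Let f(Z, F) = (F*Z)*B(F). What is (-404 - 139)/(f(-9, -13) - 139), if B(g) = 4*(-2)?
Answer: 543/1075 ≈ 0.50512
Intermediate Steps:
B(g) = -8
f(Z, F) = -8*F*Z (f(Z, F) = (F*Z)*(-8) = -8*F*Z)
(-404 - 139)/(f(-9, -13) - 139) = (-404 - 139)/(-8*(-13)*(-9) - 139) = -543/(-936 - 139) = -543/(-1075) = -543*(-1/1075) = 543/1075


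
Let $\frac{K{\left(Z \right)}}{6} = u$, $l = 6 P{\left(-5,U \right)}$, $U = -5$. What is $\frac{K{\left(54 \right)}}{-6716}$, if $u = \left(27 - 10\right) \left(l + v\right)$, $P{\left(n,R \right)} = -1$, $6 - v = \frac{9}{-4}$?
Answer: $- \frac{459}{13432} \approx -0.034172$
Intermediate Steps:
$v = \frac{33}{4}$ ($v = 6 - \frac{9}{-4} = 6 - 9 \left(- \frac{1}{4}\right) = 6 - - \frac{9}{4} = 6 + \frac{9}{4} = \frac{33}{4} \approx 8.25$)
$l = -6$ ($l = 6 \left(-1\right) = -6$)
$u = \frac{153}{4}$ ($u = \left(27 - 10\right) \left(-6 + \frac{33}{4}\right) = 17 \cdot \frac{9}{4} = \frac{153}{4} \approx 38.25$)
$K{\left(Z \right)} = \frac{459}{2}$ ($K{\left(Z \right)} = 6 \cdot \frac{153}{4} = \frac{459}{2}$)
$\frac{K{\left(54 \right)}}{-6716} = \frac{459}{2 \left(-6716\right)} = \frac{459}{2} \left(- \frac{1}{6716}\right) = - \frac{459}{13432}$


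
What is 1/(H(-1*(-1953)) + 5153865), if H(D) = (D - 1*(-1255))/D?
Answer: 1953/10065501553 ≈ 1.9403e-7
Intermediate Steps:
H(D) = (1255 + D)/D (H(D) = (D + 1255)/D = (1255 + D)/D)
1/(H(-1*(-1953)) + 5153865) = 1/((1255 - 1*(-1953))/((-1*(-1953))) + 5153865) = 1/((1255 + 1953)/1953 + 5153865) = 1/((1/1953)*3208 + 5153865) = 1/(3208/1953 + 5153865) = 1/(10065501553/1953) = 1953/10065501553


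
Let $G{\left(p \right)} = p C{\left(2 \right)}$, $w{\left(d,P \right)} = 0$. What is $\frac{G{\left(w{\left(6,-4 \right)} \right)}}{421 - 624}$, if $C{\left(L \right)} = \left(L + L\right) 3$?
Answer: $0$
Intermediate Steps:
$C{\left(L \right)} = 6 L$ ($C{\left(L \right)} = 2 L 3 = 6 L$)
$G{\left(p \right)} = 12 p$ ($G{\left(p \right)} = p 6 \cdot 2 = p 12 = 12 p$)
$\frac{G{\left(w{\left(6,-4 \right)} \right)}}{421 - 624} = \frac{12 \cdot 0}{421 - 624} = \frac{1}{-203} \cdot 0 = \left(- \frac{1}{203}\right) 0 = 0$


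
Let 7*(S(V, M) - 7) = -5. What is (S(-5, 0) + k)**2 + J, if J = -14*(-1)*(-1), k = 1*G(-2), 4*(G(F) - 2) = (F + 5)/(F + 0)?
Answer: 152345/3136 ≈ 48.579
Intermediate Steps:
G(F) = 2 + (5 + F)/(4*F) (G(F) = 2 + ((F + 5)/(F + 0))/4 = 2 + ((5 + F)/F)/4 = 2 + (5 + F)/(4*F))
k = 13/8 (k = 1*((1/4)*(5 + 9*(-2))/(-2)) = 1*((1/4)*(-1/2)*(5 - 18)) = 1*((1/4)*(-1/2)*(-13)) = 1*(13/8) = 13/8 ≈ 1.6250)
S(V, M) = 44/7 (S(V, M) = 7 + (1/7)*(-5) = 7 - 5/7 = 44/7)
J = -14 (J = 14*(-1) = -14)
(S(-5, 0) + k)**2 + J = (44/7 + 13/8)**2 - 14 = (443/56)**2 - 14 = 196249/3136 - 14 = 152345/3136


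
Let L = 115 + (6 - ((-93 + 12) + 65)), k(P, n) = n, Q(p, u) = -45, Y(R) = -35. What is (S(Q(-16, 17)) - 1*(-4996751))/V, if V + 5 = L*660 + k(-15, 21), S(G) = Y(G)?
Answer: 1249179/22609 ≈ 55.251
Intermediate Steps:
S(G) = -35
L = 137 (L = 115 + (6 - (-81 + 65)) = 115 + (6 - 1*(-16)) = 115 + (6 + 16) = 115 + 22 = 137)
V = 90436 (V = -5 + (137*660 + 21) = -5 + (90420 + 21) = -5 + 90441 = 90436)
(S(Q(-16, 17)) - 1*(-4996751))/V = (-35 - 1*(-4996751))/90436 = (-35 + 4996751)*(1/90436) = 4996716*(1/90436) = 1249179/22609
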